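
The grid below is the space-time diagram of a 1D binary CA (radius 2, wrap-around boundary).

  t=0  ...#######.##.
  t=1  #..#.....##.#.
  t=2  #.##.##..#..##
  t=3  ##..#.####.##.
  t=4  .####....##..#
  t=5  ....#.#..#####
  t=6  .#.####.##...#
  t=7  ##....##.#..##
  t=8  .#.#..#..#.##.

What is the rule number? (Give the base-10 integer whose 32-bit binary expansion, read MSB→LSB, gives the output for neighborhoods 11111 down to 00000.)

  ##### -> .   bit 31 = 0  t=0,i=5
  ####. -> .   bit 30 = 0  t=0,i=8
  ###.# -> #   bit 29 = 1  t=0,i=9
  ###.. -> #   bit 28 = 1  t=4,i=4
  ##.## -> #   bit 27 = 1  t=0,i=10
  ##.#. -> .   bit 26 = 0  t=1,i=11
  ##..# -> #   bit 25 = 1  t=2,i=7
  ##... -> .   bit 24 = 0  t=0,i=13
  #.### -> .   bit 23 = 0  t=3,i=6
  #.##. -> .   bit 22 = 0  t=0,i=11
  #.#.# -> #   bit 21 = 1  t=1,i=12
  #.#.. -> #   bit 20 = 1  t=1,i=0
  #..## -> #   bit 19 = 1  t=2,i=11
  #..#. -> #   bit 18 = 1  t=1,i=2
  #...# -> .   bit 17 = 0  t=6,i=11
  #.... -> #   bit 16 = 1  t=0,i=0
  .#### -> .   bit 15 = 0  t=0,i=4
  .###. -> .   bit 14 = 0  t=2,i=13
  .##.# -> .   bit 13 = 0  t=1,i=10
  .##.. -> #   bit 12 = 1  t=0,i=12
  .#.## -> .   bit 11 = 0  t=3,i=5
  .#.#. -> #   bit 10 = 1  t=1,i=13
  .#..# -> .   bit 9 = 0  t=1,i=1
  .#... -> .   bit 8 = 0  t=1,i=4
  ..### -> #   bit 7 = 1  t=0,i=3
  ..##. -> #   bit 6 = 1  t=1,i=9
  ..#.# -> #   bit 5 = 1  t=3,i=4
  ..#.. -> #   bit 4 = 1  t=1,i=3
  ...## -> .   bit 3 = 0  t=0,i=2
  ...#. -> #   bit 2 = 1  t=5,i=3
  ....# -> .   bit 1 = 0  t=0,i=1
  ..... -> #   bit 0 = 1  t=1,i=6
  bits 00111010001111010001010011110101 = 977081589

977081589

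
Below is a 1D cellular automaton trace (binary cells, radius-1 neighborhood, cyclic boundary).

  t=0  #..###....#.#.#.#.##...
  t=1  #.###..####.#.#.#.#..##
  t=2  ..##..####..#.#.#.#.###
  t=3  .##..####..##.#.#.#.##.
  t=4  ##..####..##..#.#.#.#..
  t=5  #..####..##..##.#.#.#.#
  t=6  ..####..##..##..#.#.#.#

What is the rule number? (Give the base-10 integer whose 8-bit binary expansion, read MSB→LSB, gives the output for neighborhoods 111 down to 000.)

  nb ###: next=#  (t=0,i=4, bit7=1)
  nb ##.: next=.  (t=0,i=5, bit6=0)
  nb #.#: next=.  (t=0,i=11, bit5=0)
  nb #..: next=.  (t=0,i=1, bit4=0)
  nb .##: next=#  (t=0,i=3, bit3=1)
  nb .#.: next=#  (t=0,i=0, bit2=1)
  nb ..#: next=#  (t=0,i=2, bit1=1)
  nb ...: next=#  (t=0,i=7, bit0=1)
  bits 10001111 = 143

143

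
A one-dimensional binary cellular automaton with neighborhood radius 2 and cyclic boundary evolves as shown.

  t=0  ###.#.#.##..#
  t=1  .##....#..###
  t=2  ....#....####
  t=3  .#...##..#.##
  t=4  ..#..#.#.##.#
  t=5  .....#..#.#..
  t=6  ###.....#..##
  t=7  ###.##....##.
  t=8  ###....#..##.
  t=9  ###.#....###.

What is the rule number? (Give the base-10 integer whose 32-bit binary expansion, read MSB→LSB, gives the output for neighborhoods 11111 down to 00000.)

4069091809

  #####|#  b31=1 t=6,i=0
  ####.|#  b30=1 t=0,i=1
  ###.#|#  b29=1 t=0,i=2
  ###..|#  b28=1 t=2,i=12
  ##.##|.  b27=0 t=1,i=0
  ##.#.|.  b26=0 t=0,i=3
  ##..#|#  b25=1 t=0,i=10
  ##...|.  b24=0 t=1,i=3
  #.###|#  b23=1 t=7,i=0
  #.##.|.  b22=0 t=0,i=8
  #.#.#|.  b21=0 t=0,i=4
  #.#..|.  b20=0 t=3,i=1
  #..##|#  b19=1 t=0,i=11
  #..#.|.  b18=0 t=3,i=8
  #...#|.  b17=0 t=3,i=3
  #....|#  b16=1 t=1,i=4
  .####|.  b15=0 t=0,i=0
  .###.|#  b14=1 t=1,i=11
  .##.#|#  b13=1 t=3,i=12
  .##..|.  b12=0 t=0,i=9
  .#.##|#  b11=1 t=0,i=7
  .#.#.|.  b10=0 t=0,i=5
  .#..#|.  b9=0 t=1,i=8
  .#...|#  b8=1 t=2,i=5
  ..###|#  b7=1 t=0,i=12
  ..##.|#  b6=1 t=3,i=5
  ..#.#|#  b5=1 t=3,i=9
  ..#..|.  b4=0 t=1,i=7
  ...##|.  b3=0 t=2,i=8
  ...#.|.  b2=0 t=1,i=6
  ....#|.  b1=0 t=1,i=5
  .....|#  b0=1 t=5,i=0
  bits 11110010100010010110100111100001 = 4069091809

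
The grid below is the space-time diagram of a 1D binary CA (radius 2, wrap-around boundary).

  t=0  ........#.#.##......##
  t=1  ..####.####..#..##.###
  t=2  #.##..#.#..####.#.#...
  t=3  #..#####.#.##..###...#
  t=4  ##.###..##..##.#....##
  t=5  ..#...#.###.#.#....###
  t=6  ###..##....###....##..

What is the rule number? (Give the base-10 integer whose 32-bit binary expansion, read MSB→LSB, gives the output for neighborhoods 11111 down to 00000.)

2384762621

  [31] ##### => #  t=3,i=5
  [30] ####. => .  t=1,i=4
  [29] ###.# => .  t=1,i=5
  [28] ###.. => .  t=1,i=10
  [27] ##.## => #  t=1,i=6
  [26] ##.#. => #  t=2,i=15
  [25] ##..# => #  t=1,i=0
  [24] ##... => .  t=0,i=0
  [23] #.### => .  t=1,i=7
  [22] #.##. => .  t=0,i=12
  [21] #.#.# => #  t=0,i=10
  [20] #.#.. => .  t=2,i=8
  [19] #..## => .  t=1,i=1
  [18] #..#. => #  t=1,i=12
  [17] #...# => .  t=2,i=20
  [16] #.... => .  t=0,i=1
  [15] .#### => #  t=1,i=3
  [14] .###. => .  t=1,i=20
  [13] .##.# => .  t=1,i=17
  [12] .##.. => #  t=0,i=13
  [11] .#.## => .  t=0,i=11
  [10] .#.#. => #  t=0,i=9
  [9] .#..# => #  t=1,i=14
  [8] .#... => .  t=2,i=19
  [7] ..### => #  t=1,i=2
  [6] ..##. => #  t=0,i=20
  [5] ..#.# => #  t=0,i=8
  [4] ..#.. => #  t=1,i=13
  [3] ...## => #  t=0,i=19
  [2] ...#. => #  t=0,i=7
  [1] ....# => .  t=0,i=6
  [0] ..... => #  t=0,i=2
  bits 10001110001001001001011011111101 = 2384762621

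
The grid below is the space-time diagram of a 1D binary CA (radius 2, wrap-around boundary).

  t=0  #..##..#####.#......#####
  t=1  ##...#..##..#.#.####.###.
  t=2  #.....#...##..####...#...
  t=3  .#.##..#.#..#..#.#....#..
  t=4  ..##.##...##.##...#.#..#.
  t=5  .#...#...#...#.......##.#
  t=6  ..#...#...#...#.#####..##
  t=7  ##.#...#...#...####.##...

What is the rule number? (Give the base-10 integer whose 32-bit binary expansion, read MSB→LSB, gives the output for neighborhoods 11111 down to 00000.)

2531560203

  ##### -> #   bit 31 = 1  t=0,i=9
  ####. -> .   bit 30 = 0  t=0,i=10
  ###.# -> .   bit 29 = 0  t=0,i=11
  ###.. -> #   bit 28 = 1  t=0,i=0
  ##.## -> .   bit 27 = 0  t=1,i=20
  ##.#. -> #   bit 26 = 1  t=0,i=12
  ##..# -> #   bit 25 = 1  t=0,i=1
  ##... -> .   bit 24 = 0  t=1,i=2
  #.### -> #   bit 23 = 1  t=1,i=16
  #.##. -> #   bit 22 = 1  t=1,i=0
  #.#.# -> #   bit 21 = 1  t=1,i=14
  #.#.. -> .   bit 20 = 0  t=0,i=13
  #..## -> .   bit 19 = 0  t=0,i=2
  #..#. -> #   bit 18 = 1  t=1,i=11
  #...# -> .   bit 17 = 0  t=1,i=3
  #.... -> .   bit 16 = 0  t=0,i=15
  .#### -> #   bit 15 = 1  t=0,i=8
  .###. -> .   bit 14 = 0  t=1,i=22
  .##.# -> .   bit 13 = 0  t=4,i=3
  .##.. -> .   bit 12 = 0  t=0,i=4
  .#.## -> #   bit 11 = 1  t=1,i=15
  .#.#. -> .   bit 10 = 0  t=1,i=13
  .#..# -> #   bit 9 = 1  t=1,i=6
  .#... -> #   bit 8 = 1  t=0,i=14
  ..### -> .   bit 7 = 0  t=0,i=7
  ..##. -> .   bit 6 = 0  t=0,i=3
  ..#.# -> .   bit 5 = 0  t=1,i=12
  ..#.. -> .   bit 4 = 0  t=1,i=5
  ...## -> #   bit 3 = 1  t=0,i=19
  ...#. -> .   bit 2 = 0  t=1,i=4
  ....# -> #   bit 1 = 1  t=0,i=18
  ..... -> #   bit 0 = 1  t=0,i=16
  bits 10010110111001001000101100001011 = 2531560203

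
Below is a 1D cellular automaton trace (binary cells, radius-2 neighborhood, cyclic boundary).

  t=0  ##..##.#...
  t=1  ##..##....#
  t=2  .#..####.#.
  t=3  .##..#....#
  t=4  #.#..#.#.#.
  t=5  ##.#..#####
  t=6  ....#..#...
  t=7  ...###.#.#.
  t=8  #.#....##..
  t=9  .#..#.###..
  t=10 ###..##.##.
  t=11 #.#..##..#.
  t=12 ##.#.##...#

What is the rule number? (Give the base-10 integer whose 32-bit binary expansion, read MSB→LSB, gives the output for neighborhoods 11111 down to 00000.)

  ##### -> .   bit 31 = 0  t=5,i=8
  ####. -> .   bit 30 = 0  t=2,i=6
  ###.# -> .   bit 29 = 0  t=2,i=7
  ###.. -> #   bit 28 = 1  t=1,i=1
  ##.## -> .   bit 27 = 0  t=10,i=7
  ##.#. -> .   bit 26 = 0  t=0,i=6
  ##..# -> .   bit 25 = 0  t=0,i=2
  ##... -> #   bit 24 = 1  t=1,i=6
  #.### -> #   bit 23 = 1  t=9,i=6
  #.##. -> .   bit 22 = 0  t=3,i=1
  #.#.# -> #   bit 21 = 1  t=4,i=0
  #.#.. -> .   bit 20 = 0  t=0,i=7
  #..## -> .   bit 19 = 0  t=0,i=3
  #..#. -> .   bit 18 = 0  t=2,i=0
  #...# -> .   bit 17 = 0  t=0,i=9
  #.... -> #   bit 16 = 1  t=1,i=7
  .#### -> #   bit 15 = 1  t=2,i=5
  .###. -> .   bit 14 = 0  t=1,i=0
  .##.# -> #   bit 13 = 1  t=0,i=5
  .##.. -> #   bit 12 = 1  t=0,i=1
  .#.## -> #   bit 11 = 1  t=3,i=0
  .#.#. -> #   bit 10 = 1  t=4,i=1
  .#..# -> #   bit 9 = 1  t=2,i=2
  .#... -> .   bit 8 = 0  t=0,i=8
  ..### -> .   bit 7 = 0  t=1,i=10
  ..##. -> #   bit 6 = 1  t=0,i=0
  ..#.# -> .   bit 5 = 0  t=3,i=10
  ..#.. -> #   bit 4 = 1  t=2,i=1
  ...## -> #   bit 3 = 1  t=0,i=10
  ...#. -> #   bit 2 = 1  t=3,i=9
  ....# -> .   bit 1 = 0  t=1,i=8
  ..... -> .   bit 0 = 0  t=6,i=0
  bits 00010001101000011011111001011100 = 295812700

295812700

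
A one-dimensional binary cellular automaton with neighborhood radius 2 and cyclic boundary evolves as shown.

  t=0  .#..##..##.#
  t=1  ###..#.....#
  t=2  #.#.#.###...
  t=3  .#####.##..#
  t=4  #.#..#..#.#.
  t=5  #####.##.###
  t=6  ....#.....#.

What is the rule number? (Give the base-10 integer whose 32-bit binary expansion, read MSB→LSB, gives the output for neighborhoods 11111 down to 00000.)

  nb #####: next=.  (t=3,i=3, bit31=0)
  nb ####.: next=.  (t=1,i=1, bit30=0)
  nb ###.#: next=#  (t=3,i=5, bit29=1)
  nb ###..: next=#  (t=1,i=2, bit28=1)
  nb ##.##: next=.  (t=3,i=6, bit27=0)
  nb ##.#.: next=.  (t=0,i=10, bit26=0)
  nb ##..#: next=.  (t=0,i=6, bit25=0)
  nb ##...: next=.  (t=2,i=9, bit24=0)
  nb #.###: next=.  (t=2,i=6, bit23=0)
  nb #.##.: next=.  (t=3,i=7, bit22=0)
  nb #.#.#: next=#  (t=0,i=11, bit21=1)
  nb #.#..: next=#  (t=0,i=1, bit20=1)
  nb #..##: next=.  (t=0,i=3, bit19=0)
  nb #..#.: next=#  (t=1,i=4, bit18=1)
  nb #...#: next=.  (t=2,i=10, bit17=0)
  nb #....: next=#  (t=1,i=7, bit16=1)
  nb .####: next=#  (t=1,i=0, bit15=1)
  nb .###.: next=#  (t=2,i=7, bit14=1)
  nb .##.#: next=.  (t=0,i=9, bit13=0)
  nb .##..: next=#  (t=0,i=5, bit12=1)
  nb .#.##: next=#  (t=2,i=5, bit11=1)
  nb .#.#.: next=#  (t=0,i=0, bit10=1)
  nb .#..#: next=#  (t=0,i=2, bit9=1)
  nb .#...: next=#  (t=1,i=6, bit8=1)
  nb ..###: next=.  (t=1,i=11, bit7=0)
  nb ..##.: next=.  (t=0,i=4, bit6=0)
  nb ..#.#: next=.  (t=2,i=0, bit5=0)
  nb ..#..: next=.  (t=1,i=5, bit4=0)
  nb ...##: next=.  (t=1,i=10, bit3=0)
  nb ...#.: next=#  (t=2,i=11, bit2=1)
  nb ....#: next=.  (t=1,i=9, bit1=0)
  nb .....: next=#  (t=1,i=8, bit0=1)
  bits 00110000001101011101111100000101 = 808836869

808836869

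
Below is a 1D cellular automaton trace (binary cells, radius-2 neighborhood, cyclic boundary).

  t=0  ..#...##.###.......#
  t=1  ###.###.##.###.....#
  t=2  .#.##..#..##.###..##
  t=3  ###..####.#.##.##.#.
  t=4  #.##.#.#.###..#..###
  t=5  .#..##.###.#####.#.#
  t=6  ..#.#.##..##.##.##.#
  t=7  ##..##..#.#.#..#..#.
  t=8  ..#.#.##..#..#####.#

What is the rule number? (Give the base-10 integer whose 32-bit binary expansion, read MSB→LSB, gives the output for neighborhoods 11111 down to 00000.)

  [31] ##### => #  t=5,i=13
  [30] ####. => #  t=1,i=1
  [29] ###.# => .  t=1,i=2
  [28] ###.. => #  t=0,i=11
  [27] ##.## => #  t=0,i=8
  [26] ##.#. => #  t=2,i=0
  [25] ##..# => #  t=2,i=5
  [24] ##... => #  t=0,i=12
  [23] #.### => #  t=0,i=9
  [22] #.##. => .  t=1,i=8
  [21] #.#.# => #  t=2,i=1
  [20] #.#.. => .  t=5,i=1
  [19] #..## => .  t=2,i=9
  [18] #..#. => #  t=0,i=1
  [17] #...# => #  t=0,i=4
  [16] #.... => #  t=0,i=13
  [15] .#### => .  t=1,i=0
  [14] .###. => .  t=0,i=10
  [13] .##.# => .  t=0,i=7
  [12] .##.. => .  t=2,i=4
  [11] .#.## => #  t=2,i=2
  [10] .#.#. => .  t=4,i=6
  [9] .#..# => #  t=0,i=0
  [8] .#... => .  t=0,i=3
  [7] ..### => #  t=1,i=19
  [6] ..##. => #  t=0,i=6
  [5] ..#.# => .  t=6,i=2
  [4] ..#.. => #  t=0,i=2
  [3] ...## => #  t=0,i=5
  [2] ...#. => .  t=0,i=18
  [1] ....# => .  t=0,i=17
  [0] ..... => .  t=0,i=14
  bits 11011111101001110000101011011000 = 3752266456

3752266456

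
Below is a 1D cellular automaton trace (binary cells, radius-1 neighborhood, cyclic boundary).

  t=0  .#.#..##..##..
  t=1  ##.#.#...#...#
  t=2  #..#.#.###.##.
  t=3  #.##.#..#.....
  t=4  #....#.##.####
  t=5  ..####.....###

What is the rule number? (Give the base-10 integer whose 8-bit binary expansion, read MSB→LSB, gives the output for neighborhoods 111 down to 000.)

  ### -> #   bit 7 = 1  t=1,i=0
  ##. -> .   bit 6 = 0  t=0,i=7
  #.# -> .   bit 5 = 0  t=0,i=2
  #.. -> .   bit 4 = 0  t=0,i=4
  .## -> .   bit 3 = 0  t=0,i=6
  .#. -> #   bit 2 = 1  t=0,i=1
  ..# -> #   bit 1 = 1  t=0,i=0
  ... -> #   bit 0 = 1  t=0,i=13
  bits 10000111 = 135

135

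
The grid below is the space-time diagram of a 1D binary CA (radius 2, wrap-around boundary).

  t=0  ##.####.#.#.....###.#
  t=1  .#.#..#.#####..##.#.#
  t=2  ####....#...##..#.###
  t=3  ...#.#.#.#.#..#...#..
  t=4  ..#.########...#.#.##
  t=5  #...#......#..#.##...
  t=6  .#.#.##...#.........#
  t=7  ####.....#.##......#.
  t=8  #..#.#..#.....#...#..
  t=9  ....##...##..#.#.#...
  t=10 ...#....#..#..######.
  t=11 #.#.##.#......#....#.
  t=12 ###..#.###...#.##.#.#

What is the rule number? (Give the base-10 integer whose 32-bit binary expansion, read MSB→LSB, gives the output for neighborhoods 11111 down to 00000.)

  [31] ##### => .  t=1,i=10
  [30] ####. => .  t=0,i=5
  [29] ###.# => #  t=0,i=1
  [28] ###.. => #  t=1,i=12
  [27] ##.## => .  t=0,i=2
  [26] ##.#. => .  t=0,i=7
  [25] ##..# => #  t=1,i=13
  [24] ##... => .  t=2,i=4
  [23] #.### => #  t=0,i=3
  [22] #.##. => .  t=4,i=19
  [21] #.#.# => #  t=0,i=8
  [20] #.#.. => #  t=0,i=10
  [19] #..## => .  t=1,i=14
  [18] #..#. => .  t=1,i=5
  [17] #...# => .  t=2,i=10
  [16] #.... => #  t=0,i=12
  [15] .#### => .  t=0,i=4
  [14] .###. => .  t=0,i=0
  [13] .##.# => #  t=1,i=16
  [12] .##.. => .  t=2,i=13
  [11] .#.## => .  t=1,i=7
  [10] .#.#. => #  t=0,i=9
  [9] .#..# => .  t=1,i=4
  [8] .#... => #  t=0,i=11
  [7] ..### => #  t=0,i=16
  [6] ..##. => .  t=1,i=15
  [5] ..#.# => .  t=1,i=6
  [4] ..#.. => .  t=2,i=8
  [3] ...## => #  t=0,i=15
  [2] ...#. => #  t=2,i=7
  [1] ....# => .  t=0,i=14
  [0] ..... => .  t=0,i=13
  bits 00110010101100010010010110001100 = 850470284

850470284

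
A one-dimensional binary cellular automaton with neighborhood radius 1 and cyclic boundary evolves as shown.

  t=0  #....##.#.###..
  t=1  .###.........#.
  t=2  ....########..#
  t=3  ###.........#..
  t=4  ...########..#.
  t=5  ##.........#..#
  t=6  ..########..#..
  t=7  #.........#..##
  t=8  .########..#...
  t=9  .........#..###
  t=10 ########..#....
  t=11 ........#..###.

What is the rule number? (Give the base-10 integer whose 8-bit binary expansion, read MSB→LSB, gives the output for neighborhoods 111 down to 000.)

17

  [7] ### => .  t=0,i=11
  [6] ##. => .  t=0,i=6
  [5] #.# => .  t=0,i=7
  [4] #.. => #  t=0,i=1
  [3] .## => .  t=0,i=5
  [2] .#. => .  t=0,i=0
  [1] ..# => .  t=0,i=4
  [0] ... => #  t=0,i=2
  bits 00010001 = 17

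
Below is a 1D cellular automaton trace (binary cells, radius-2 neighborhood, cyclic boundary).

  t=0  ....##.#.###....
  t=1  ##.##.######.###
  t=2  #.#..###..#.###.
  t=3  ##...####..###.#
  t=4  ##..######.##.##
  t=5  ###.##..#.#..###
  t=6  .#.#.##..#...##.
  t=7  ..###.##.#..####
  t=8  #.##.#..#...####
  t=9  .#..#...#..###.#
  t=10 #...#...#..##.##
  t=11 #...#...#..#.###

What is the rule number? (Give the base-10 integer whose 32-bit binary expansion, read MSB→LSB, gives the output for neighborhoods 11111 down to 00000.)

  [31] ##### => .  t=1,i=8
  [30] ####. => #  t=1,i=0
  [29] ###.# => .  t=1,i=1
  [28] ###.. => #  t=0,i=11
  [27] ##.## => #  t=1,i=2
  [26] ##.#. => #  t=0,i=6
  [25] ##..# => #  t=2,i=8
  [24] ##... => .  t=0,i=12
  [23] #.### => #  t=0,i=9
  [22] #.##. => .  t=1,i=3
  [21] #.#.# => #  t=0,i=7
  [20] #.#.. => .  t=2,i=2
  [19] #..## => .  t=2,i=4
  [18] #..#. => .  t=2,i=9
  [17] #...# => .  t=3,i=3
  [16] #.... => #  t=0,i=13
  [15] .#### => #  t=1,i=7
  [14] .###. => #  t=0,i=10
  [13] .##.# => .  t=0,i=5
  [12] .##.. => #  t=5,i=5
  [11] .#.## => #  t=0,i=8
  [10] .#.#. => #  t=2,i=1
  [9] .#..# => .  t=2,i=3
  [8] .#... => .  t=6,i=10
  [7] ..### => #  t=2,i=5
  [6] ..##. => #  t=0,i=4
  [5] ..#.# => .  t=2,i=10
  [4] ..#.. => #  t=6,i=9
  [3] ...## => #  t=0,i=3
  [2] ...#. => .  t=9,i=7
  [1] ....# => .  t=0,i=2
  [0] ..... => #  t=0,i=0
  bits 01011110101000011101110011011001 = 1587666137

1587666137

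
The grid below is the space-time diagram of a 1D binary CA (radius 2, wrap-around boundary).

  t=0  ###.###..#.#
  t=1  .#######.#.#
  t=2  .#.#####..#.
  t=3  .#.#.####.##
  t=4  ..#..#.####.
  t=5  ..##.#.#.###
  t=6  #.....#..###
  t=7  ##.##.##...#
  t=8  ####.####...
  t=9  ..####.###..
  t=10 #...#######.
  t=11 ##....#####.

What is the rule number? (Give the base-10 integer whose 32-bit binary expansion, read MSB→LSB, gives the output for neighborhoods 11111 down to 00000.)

  nb #####: next=#  (t=1,i=3, bit31=1)
  nb ####.: next=#  (t=0,i=1, bit30=1)
  nb ###.#: next=#  (t=0,i=2, bit29=1)
  nb ###..: next=#  (t=0,i=6, bit28=1)
  nb ##.##: next=#  (t=0,i=3, bit27=1)
  nb ##.#.: next=.  (t=1,i=8, bit26=0)
  nb ##..#: next=#  (t=0,i=7, bit25=1)
  nb ##...: next=#  (t=4,i=11, bit24=1)
  nb #.###: next=#  (t=0,i=4, bit23=1)
  nb #.##.: next=#  (t=3,i=10, bit22=1)
  nb #.#.#: next=.  (t=1,i=9, bit21=0)
  nb #.#..: next=#  (t=10,i=0, bit20=1)
  nb #..##: next=.  (t=5,i=1, bit19=0)
  nb #..#.: next=.  (t=0,i=8, bit18=0)
  nb #...#: next=.  (t=4,i=0, bit17=0)
  nb #....: next=.  (t=6,i=2, bit16=0)
  nb .####: next=.  (t=0,i=0, bit15=0)
  nb .###.: next=#  (t=0,i=5, bit14=1)
  nb .##.#: next=.  (t=3,i=11, bit13=0)
  nb .##..: next=#  (t=7,i=7, bit12=1)
  nb .#.##: next=.  (t=0,i=10, bit11=0)
  nb .#.#.: next=#  (t=1,i=10, bit10=1)
  nb .#..#: next=#  (t=2,i=11, bit9=1)
  nb .#...: next=#  (t=10,i=1, bit8=1)
  nb ..###: next=.  (t=6,i=9, bit7=0)
  nb ..##.: next=.  (t=5,i=2, bit6=0)
  nb ..#.#: next=#  (t=0,i=9, bit5=1)
  nb ..#..: next=#  (t=2,i=10, bit4=1)
  nb ...##: next=.  (t=7,i=10, bit3=0)
  nb ...#.: next=.  (t=4,i=1, bit2=0)
  nb ....#: next=#  (t=6,i=4, bit1=1)
  nb .....: next=#  (t=6,i=3, bit0=1)
  bits 11111011110100000101011100110011 = 4224735027

4224735027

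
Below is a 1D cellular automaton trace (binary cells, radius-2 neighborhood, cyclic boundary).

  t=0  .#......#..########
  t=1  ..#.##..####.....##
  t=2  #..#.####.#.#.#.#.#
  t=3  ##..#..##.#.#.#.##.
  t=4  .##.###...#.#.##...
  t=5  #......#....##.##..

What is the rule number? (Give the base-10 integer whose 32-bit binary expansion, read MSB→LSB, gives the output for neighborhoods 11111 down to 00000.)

  #####|.  b31=0 t=0,i=13
  ####.|#  b30=1 t=0,i=17
  ###.#|#  b29=1 t=0,i=18
  ###..|.  b28=0 t=1,i=11
  ##.##|.  b27=0 t=3,i=18
  ##.#.|.  b26=0 t=0,i=0
  ##..#|#  b25=1 t=1,i=0
  ##...|#  b24=1 t=1,i=12
  #.###|.  b23=0 t=2,i=5
  #.##.|.  b22=0 t=1,i=4
  #.#.#|#  b21=1 t=2,i=10
  #.#..|.  b20=0 t=0,i=1
  #..##|#  b19=1 t=0,i=10
  #..#.|.  b18=0 t=1,i=1
  #...#|.  b17=0 t=4,i=8
  #....|.  b16=0 t=0,i=3
  .####|.  b15=0 t=0,i=12
  .###.|.  b14=0 t=4,i=5
  .##.#|.  b13=0 t=3,i=8
  .##..|#  b12=1 t=1,i=5
  .#.##|#  b11=1 t=1,i=3
  .#.#.|.  b10=0 t=2,i=11
  .#..#|#  b9=1 t=0,i=9
  .#...|#  b8=1 t=0,i=2
  ..###|#  b7=1 t=0,i=11
  ..##.|.  b6=0 t=1,i=17
  ..#.#|.  b5=0 t=1,i=2
  ..#..|#  b4=1 t=0,i=8
  ...##|#  b3=1 t=1,i=16
  ...#.|.  b2=0 t=0,i=7
  ....#|.  b1=0 t=0,i=6
  .....|#  b0=1 t=0,i=4
  bits 01100011001010000001101110011001 = 1663572889

1663572889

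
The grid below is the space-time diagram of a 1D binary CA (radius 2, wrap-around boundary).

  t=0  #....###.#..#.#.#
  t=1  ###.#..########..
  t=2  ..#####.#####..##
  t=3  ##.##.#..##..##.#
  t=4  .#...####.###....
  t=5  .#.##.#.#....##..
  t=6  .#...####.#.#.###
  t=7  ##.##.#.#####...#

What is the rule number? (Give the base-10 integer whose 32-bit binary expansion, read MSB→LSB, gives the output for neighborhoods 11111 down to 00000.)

  [31] ##### => #  t=1,i=9
  [30] ####. => .  t=1,i=13
  [29] ###.# => #  t=0,i=7
  [28] ###.. => .  t=1,i=14
  [27] ##.## => .  t=2,i=7
  [26] ##.#. => #  t=0,i=8
  [25] ##..# => #  t=1,i=15
  [24] ##... => #  t=0,i=1
  [23] #.### => .  t=2,i=8
  [22] #.##. => .  t=0,i=16
  [21] #.#.# => #  t=0,i=14
  [20] #.#.. => #  t=0,i=9
  [19] #..## => #  t=1,i=6
  [18] #..#. => #  t=0,i=11
  [17] #...# => #  t=4,i=3
  [16] #.... => #  t=0,i=2
  [15] .#### => #  t=1,i=8
  [14] .###. => .  t=0,i=6
  [13] .##.# => .  t=3,i=4
  [12] .##.. => #  t=0,i=0
  [11] .#.## => .  t=0,i=15
  [10] .#.#. => #  t=0,i=13
  [9] .#..# => #  t=0,i=10
  [8] .#... => .  t=4,i=2
  [7] ..### => .  t=0,i=5
  [6] ..##. => .  t=2,i=15
  [5] ..#.# => #  t=0,i=12
  [4] ..#.. => #  t=4,i=1
  [3] ...## => #  t=0,i=4
  [2] ...#. => .  t=4,i=0
  [1] ....# => .  t=0,i=3
  [0] ..... => .  t=4,i=15
  bits 10100111001111111001011000111000 = 2805962296

2805962296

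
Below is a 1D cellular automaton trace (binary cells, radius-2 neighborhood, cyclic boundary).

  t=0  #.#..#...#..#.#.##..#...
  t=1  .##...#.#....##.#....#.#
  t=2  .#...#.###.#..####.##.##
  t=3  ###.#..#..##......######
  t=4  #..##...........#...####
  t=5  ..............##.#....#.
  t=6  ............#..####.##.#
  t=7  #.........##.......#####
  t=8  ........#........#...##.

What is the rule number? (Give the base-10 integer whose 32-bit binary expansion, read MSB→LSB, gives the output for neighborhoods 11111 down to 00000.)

2364548358

  #####|#  b31=1 t=3,i=0
  ####.|.  b30=0 t=2,i=16
  ###.#|.  b29=0 t=2,i=9
  ###..|.  b28=0 t=4,i=0
  ##.##|#  b27=1 t=2,i=18
  ##.#.|#  b26=1 t=1,i=15
  ##..#|.  b25=0 t=0,i=18
  ##...|.  b24=0 t=1,i=3
  #.###|#  b23=1 t=2,i=7
  #.##.|#  b22=1 t=0,i=16
  #.#.#|#  b21=1 t=0,i=14
  #.#..|#  b20=1 t=0,i=2
  #..##|.  b19=0 t=2,i=13
  #..#.|.  b18=0 t=0,i=4
  #...#|.  b17=0 t=0,i=7
  #....|.  b16=0 t=1,i=10
  .####|.  b15=0 t=2,i=15
  .###.|.  b14=0 t=2,i=8
  .##.#|#  b13=1 t=1,i=14
  .##..|.  b12=0 t=0,i=17
  .#.##|.  b11=0 t=0,i=15
  .#.#.|#  b10=1 t=0,i=1
  .#..#|.  b9=0 t=0,i=3
  .#...|#  b8=1 t=0,i=6
  ..###|.  b7=0 t=2,i=14
  ..##.|.  b6=0 t=1,i=13
  ..#.#|.  b5=0 t=0,i=0
  ..#..|.  b4=0 t=0,i=5
  ...##|.  b3=0 t=1,i=12
  ...#.|#  b2=1 t=0,i=8
  ....#|#  b1=1 t=1,i=11
  .....|.  b0=0 t=3,i=14
  bits 10001100111100000010010100000110 = 2364548358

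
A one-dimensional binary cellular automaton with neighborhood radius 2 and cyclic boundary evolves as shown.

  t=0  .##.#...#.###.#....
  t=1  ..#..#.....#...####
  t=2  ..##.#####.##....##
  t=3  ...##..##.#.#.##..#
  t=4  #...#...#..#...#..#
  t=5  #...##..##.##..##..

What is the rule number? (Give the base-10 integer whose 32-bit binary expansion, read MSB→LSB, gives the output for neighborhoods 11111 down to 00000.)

3623974675

  ##### -> #   bit 31 = 1  t=2,i=7
  ####. -> #   bit 30 = 1  t=1,i=17
  ###.# -> .   bit 29 = 0  t=0,i=12
  ###.. -> #   bit 28 = 1  t=1,i=18
  ##.## -> #   bit 27 = 1  t=2,i=4
  ##.#. -> .   bit 26 = 0  t=0,i=3
  ##..# -> .   bit 25 = 0  t=1,i=0
  ##... -> .   bit 24 = 0  t=2,i=13
  #.### -> .   bit 23 = 0  t=0,i=10
  #.##. -> .   bit 22 = 0  t=2,i=11
  #.#.# -> .   bit 21 = 0  t=3,i=10
  #.#.. -> .   bit 20 = 0  t=0,i=4
  #..## -> .   bit 19 = 0  t=2,i=1
  #..#. -> .   bit 18 = 0  t=1,i=1
  #...# -> .   bit 17 = 0  t=0,i=6
  #.... -> #   bit 16 = 1  t=0,i=16
  .#### -> .   bit 15 = 0  t=1,i=16
  .###. -> #   bit 14 = 1  t=0,i=11
  .##.# -> #   bit 13 = 1  t=0,i=2
  .##.. -> #   bit 12 = 1  t=2,i=12
  .#.## -> .   bit 11 = 0  t=0,i=9
  .#.#. -> #   bit 10 = 1  t=3,i=11
  .#..# -> #   bit 9 = 1  t=1,i=3
  .#... -> #   bit 8 = 1  t=0,i=5
  ..### -> .   bit 7 = 0  t=1,i=15
  ..##. -> .   bit 6 = 0  t=0,i=1
  ..#.# -> .   bit 5 = 0  t=0,i=8
  ..#.. -> #   bit 4 = 1  t=1,i=2
  ...## -> .   bit 3 = 0  t=0,i=0
  ...#. -> .   bit 2 = 0  t=0,i=7
  ....# -> #   bit 1 = 1  t=0,i=18
  ..... -> #   bit 0 = 1  t=0,i=17
  bits 11011000000000010111011100010011 = 3623974675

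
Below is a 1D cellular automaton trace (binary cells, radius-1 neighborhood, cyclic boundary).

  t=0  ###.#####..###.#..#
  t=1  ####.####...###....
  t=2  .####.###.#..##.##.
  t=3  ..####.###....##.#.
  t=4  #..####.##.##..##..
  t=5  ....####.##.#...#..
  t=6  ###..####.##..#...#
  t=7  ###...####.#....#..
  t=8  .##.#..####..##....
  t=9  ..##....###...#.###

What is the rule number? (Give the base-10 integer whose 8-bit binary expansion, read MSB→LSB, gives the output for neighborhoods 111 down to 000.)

225

  nb ###: next=#  (t=0,i=0, bit7=1)
  nb ##.: next=#  (t=0,i=2, bit6=1)
  nb #.#: next=#  (t=0,i=3, bit5=1)
  nb #..: next=.  (t=0,i=9, bit4=0)
  nb .##: next=.  (t=0,i=4, bit3=0)
  nb .#.: next=.  (t=0,i=15, bit2=0)
  nb ..#: next=.  (t=0,i=10, bit1=0)
  nb ...: next=#  (t=1,i=10, bit0=1)
  bits 11100001 = 225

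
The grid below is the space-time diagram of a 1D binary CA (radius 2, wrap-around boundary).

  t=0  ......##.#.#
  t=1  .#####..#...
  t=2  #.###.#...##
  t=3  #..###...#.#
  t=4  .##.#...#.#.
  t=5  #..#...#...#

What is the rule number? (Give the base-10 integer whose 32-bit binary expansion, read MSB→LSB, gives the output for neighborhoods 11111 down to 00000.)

3859401231

  ##### -> #   bit 31 = 1  t=1,i=3
  ####. -> #   bit 30 = 1  t=1,i=4
  ###.# -> #   bit 29 = 1  t=2,i=0
  ###.. -> .   bit 28 = 0  t=1,i=5
  ##.## -> .   bit 27 = 0  t=2,i=1
  ##.#. -> #   bit 26 = 1  t=0,i=8
  ##..# -> #   bit 25 = 1  t=1,i=6
  ##... -> .   bit 24 = 0  t=3,i=6
  #.### -> .   bit 23 = 0  t=2,i=2
  #.##. -> .   bit 22 = 0  t=3,i=11
  #.#.# -> .   bit 21 = 0  t=0,i=9
  #.#.. -> .   bit 20 = 0  t=0,i=11
  #..## -> #   bit 19 = 1  t=3,i=2
  #..#. -> .   bit 18 = 0  t=1,i=7
  #...# -> .   bit 17 = 0  t=2,i=8
  #.... -> #   bit 16 = 1  t=0,i=1
  .#### -> #   bit 15 = 1  t=1,i=2
  .###. -> #   bit 14 = 1  t=2,i=3
  .##.# -> .   bit 13 = 0  t=0,i=7
  .##.. -> .   bit 12 = 0  t=3,i=0
  .#.## -> #   bit 11 = 1  t=3,i=10
  .#.#. -> .   bit 10 = 0  t=0,i=10
  .#..# -> #   bit 9 = 1  t=4,i=11
  .#... -> .   bit 8 = 0  t=0,i=0
  ..### -> .   bit 7 = 0  t=1,i=1
  ..##. -> .   bit 6 = 0  t=0,i=6
  ..#.# -> .   bit 5 = 0  t=3,i=9
  ..#.. -> .   bit 4 = 0  t=1,i=8
  ...## -> #   bit 3 = 1  t=0,i=5
  ...#. -> #   bit 2 = 1  t=3,i=8
  ....# -> #   bit 1 = 1  t=0,i=4
  ..... -> #   bit 0 = 1  t=0,i=2
  bits 11100110000010011100101000001111 = 3859401231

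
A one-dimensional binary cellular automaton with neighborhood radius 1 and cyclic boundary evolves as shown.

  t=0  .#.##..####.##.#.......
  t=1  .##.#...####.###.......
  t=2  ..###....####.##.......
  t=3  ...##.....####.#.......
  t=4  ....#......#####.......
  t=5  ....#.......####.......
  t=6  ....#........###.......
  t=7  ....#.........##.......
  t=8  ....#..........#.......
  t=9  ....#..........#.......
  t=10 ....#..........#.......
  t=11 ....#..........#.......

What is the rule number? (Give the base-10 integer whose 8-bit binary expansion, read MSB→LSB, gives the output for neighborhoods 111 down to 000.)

228

  nb ###: next=#  (t=0,i=8, bit7=1)
  nb ##.: next=#  (t=0,i=4, bit6=1)
  nb #.#: next=#  (t=0,i=2, bit5=1)
  nb #..: next=.  (t=0,i=5, bit4=0)
  nb .##: next=.  (t=0,i=3, bit3=0)
  nb .#.: next=#  (t=0,i=1, bit2=1)
  nb ..#: next=.  (t=0,i=0, bit1=0)
  nb ...: next=.  (t=0,i=17, bit0=0)
  bits 11100100 = 228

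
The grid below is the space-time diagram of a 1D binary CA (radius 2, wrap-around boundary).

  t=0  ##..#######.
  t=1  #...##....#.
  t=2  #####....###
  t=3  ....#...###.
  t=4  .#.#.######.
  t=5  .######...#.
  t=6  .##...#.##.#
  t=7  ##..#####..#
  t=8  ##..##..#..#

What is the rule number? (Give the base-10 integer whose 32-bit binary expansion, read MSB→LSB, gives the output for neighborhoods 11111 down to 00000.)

821219309

  ##### -> .   bit 31 = 0  t=0,i=6
  ####. -> .   bit 30 = 0  t=0,i=9
  ###.# -> #   bit 29 = 1  t=0,i=10
  ###.. -> #   bit 28 = 1  t=2,i=4
  ##.## -> .   bit 27 = 0  t=0,i=11
  ##.#. -> .   bit 26 = 0  t=6,i=10
  ##..# -> .   bit 25 = 0  t=0,i=2
  ##... -> .   bit 24 = 0  t=1,i=6
  #.### -> #   bit 23 = 1  t=4,i=5
  #.##. -> #   bit 22 = 1  t=0,i=0
  #.#.# -> #   bit 21 = 1  t=4,i=3
  #.#.. -> #   bit 20 = 1  t=1,i=0
  #..## -> .   bit 19 = 0  t=0,i=3
  #..#. -> .   bit 18 = 0  t=4,i=0
  #...# -> #   bit 17 = 1  t=1,i=2
  #.... -> .   bit 16 = 0  t=1,i=7
  .#### -> #   bit 15 = 1  t=0,i=5
  .###. -> #   bit 14 = 1  t=3,i=9
  .##.# -> .   bit 13 = 0  t=6,i=9
  .##.. -> .   bit 12 = 0  t=0,i=1
  .#.## -> #   bit 11 = 1  t=4,i=4
  .#.#. -> #   bit 10 = 1  t=1,i=11
  .#..# -> #   bit 9 = 1  t=5,i=11
  .#... -> #   bit 8 = 1  t=1,i=1
  ..### -> #   bit 7 = 1  t=0,i=4
  ..##. -> #   bit 6 = 1  t=1,i=4
  ..#.# -> #   bit 5 = 1  t=1,i=10
  ..#.. -> .   bit 4 = 0  t=3,i=4
  ...## -> #   bit 3 = 1  t=1,i=3
  ...#. -> #   bit 2 = 1  t=1,i=9
  ....# -> .   bit 1 = 0  t=1,i=8
  ..... -> #   bit 0 = 1  t=3,i=1
  bits 00110000111100101100111111101101 = 821219309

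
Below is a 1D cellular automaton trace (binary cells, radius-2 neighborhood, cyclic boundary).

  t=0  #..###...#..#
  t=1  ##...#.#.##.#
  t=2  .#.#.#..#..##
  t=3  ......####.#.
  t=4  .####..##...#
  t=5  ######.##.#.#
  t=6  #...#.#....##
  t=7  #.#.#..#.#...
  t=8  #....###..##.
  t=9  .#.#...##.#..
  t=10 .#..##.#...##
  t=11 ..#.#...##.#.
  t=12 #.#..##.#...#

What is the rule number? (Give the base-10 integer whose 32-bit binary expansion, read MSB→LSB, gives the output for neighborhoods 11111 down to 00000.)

1518771059

  nb #####: next=.  (t=5,i=1, bit31=0)
  nb ####.: next=#  (t=3,i=8, bit30=1)
  nb ###.#: next=.  (t=3,i=9, bit29=0)
  nb ###..: next=#  (t=0,i=5, bit28=1)
  nb ##.##: next=#  (t=1,i=11, bit27=1)
  nb ##.#.: next=.  (t=2,i=0, bit26=0)
  nb ##..#: next=#  (t=0,i=1, bit25=1)
  nb ##...: next=.  (t=0,i=6, bit24=0)
  nb #.###: next=#  (t=1,i=12, bit23=1)
  nb #.##.: next=.  (t=1,i=9, bit22=0)
  nb #.#.#: next=.  (t=1,i=7, bit21=0)
  nb #.#..: next=.  (t=2,i=5, bit20=0)
  nb #..##: next=.  (t=0,i=2, bit19=0)
  nb #..#.: next=#  (t=2,i=7, bit18=1)
  nb #...#: next=#  (t=0,i=7, bit17=1)
  nb #....: next=.  (t=3,i=0, bit16=0)
  nb .####: next=#  (t=3,i=7, bit15=1)
  nb .###.: next=.  (t=0,i=4, bit14=0)
  nb .##.#: next=.  (t=1,i=10, bit13=0)
  nb .##..: next=#  (t=0,i=0, bit12=1)
  nb .#.##: next=#  (t=1,i=8, bit11=1)
  nb .#.#.: next=.  (t=1,i=6, bit10=0)
  nb .#..#: next=#  (t=0,i=10, bit9=1)
  nb .#...: next=#  (t=3,i=12, bit8=1)
  nb ..###: next=.  (t=0,i=3, bit7=0)
  nb ..##.: next=#  (t=0,i=12, bit6=1)
  nb ..#.#: next=#  (t=1,i=5, bit5=1)
  nb ..#..: next=#  (t=0,i=9, bit4=1)
  nb ...##: next=.  (t=3,i=5, bit3=0)
  nb ...#.: next=.  (t=0,i=8, bit2=0)
  nb ....#: next=#  (t=3,i=4, bit1=1)
  nb .....: next=#  (t=3,i=1, bit0=1)
  bits 01011010100001101001101101110011 = 1518771059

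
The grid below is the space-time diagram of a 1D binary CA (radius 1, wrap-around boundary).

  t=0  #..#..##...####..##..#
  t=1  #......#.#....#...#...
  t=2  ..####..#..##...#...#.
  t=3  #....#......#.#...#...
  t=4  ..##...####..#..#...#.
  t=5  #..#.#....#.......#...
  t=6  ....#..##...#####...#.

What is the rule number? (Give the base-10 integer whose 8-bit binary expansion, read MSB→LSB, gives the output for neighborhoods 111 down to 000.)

97

  [7] ### => .  t=0,i=12
  [6] ##. => #  t=0,i=0
  [5] #.# => #  t=1,i=8
  [4] #.. => .  t=0,i=1
  [3] .## => .  t=0,i=6
  [2] .#. => .  t=0,i=3
  [1] ..# => .  t=0,i=2
  [0] ... => #  t=0,i=9
  bits 01100001 = 97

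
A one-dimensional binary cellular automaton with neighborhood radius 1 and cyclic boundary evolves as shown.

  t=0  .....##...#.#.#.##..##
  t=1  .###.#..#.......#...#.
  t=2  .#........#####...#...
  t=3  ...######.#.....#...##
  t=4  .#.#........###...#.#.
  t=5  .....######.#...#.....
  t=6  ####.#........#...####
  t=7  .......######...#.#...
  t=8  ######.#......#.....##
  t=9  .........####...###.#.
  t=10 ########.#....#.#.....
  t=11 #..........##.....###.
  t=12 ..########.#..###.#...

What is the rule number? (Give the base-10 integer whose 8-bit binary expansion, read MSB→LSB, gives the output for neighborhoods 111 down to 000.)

9

  [7] ### => .  t=1,i=2
  [6] ##. => .  t=0,i=6
  [5] #.# => .  t=0,i=11
  [4] #.. => .  t=0,i=0
  [3] .## => #  t=0,i=5
  [2] .#. => .  t=0,i=10
  [1] ..# => .  t=0,i=4
  [0] ... => #  t=0,i=1
  bits 00001001 = 9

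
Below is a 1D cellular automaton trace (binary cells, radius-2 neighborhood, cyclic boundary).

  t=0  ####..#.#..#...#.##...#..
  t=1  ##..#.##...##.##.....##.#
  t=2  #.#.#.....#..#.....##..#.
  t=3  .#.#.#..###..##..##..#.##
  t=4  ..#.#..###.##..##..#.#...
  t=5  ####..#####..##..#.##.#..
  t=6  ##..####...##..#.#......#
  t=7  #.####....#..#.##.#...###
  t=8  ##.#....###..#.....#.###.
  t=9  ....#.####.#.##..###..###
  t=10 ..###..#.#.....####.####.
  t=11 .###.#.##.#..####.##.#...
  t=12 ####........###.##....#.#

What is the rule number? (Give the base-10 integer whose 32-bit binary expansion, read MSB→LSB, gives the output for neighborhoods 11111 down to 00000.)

705217982

  #####|.  b31=0 t=5,i=8
  ####.|.  b30=0 t=0,i=2
  ###.#|#  b29=1 t=4,i=9
  ###..|.  b28=0 t=0,i=3
  ##.##|#  b27=1 t=1,i=13
  ##.#.|.  b26=0 t=3,i=0
  ##..#|#  b25=1 t=0,i=4
  ##...|.  b24=0 t=0,i=19
  #.###|.  b23=0 t=1,i=24
  #.##.|.  b22=0 t=0,i=17
  #.#.#|.  b21=0 t=2,i=0
  #.#..|.  b20=0 t=0,i=8
  #..##|#  b19=1 t=0,i=24
  #..#.|.  b18=0 t=0,i=5
  #...#|.  b17=0 t=0,i=13
  #....|.  b16=0 t=1,i=17
  .####|#  b15=1 t=0,i=1
  .###.|#  b14=1 t=1,i=0
  .##.#|.  b13=0 t=1,i=12
  .##..|.  b12=0 t=0,i=18
  .#.##|.  b11=0 t=0,i=16
  .#.#.|#  b10=1 t=0,i=7
  .#..#|.  b9=0 t=0,i=9
  .#...|#  b8=1 t=0,i=12
  ..###|#  b7=1 t=0,i=0
  ..##.|.  b6=0 t=1,i=11
  ..#.#|#  b5=1 t=0,i=6
  ..#..|#  b4=1 t=0,i=11
  ...##|#  b3=1 t=1,i=10
  ...#.|#  b2=1 t=0,i=14
  ....#|#  b1=1 t=1,i=19
  .....|.  b0=0 t=1,i=18
  bits 00101010000010001100010110111110 = 705217982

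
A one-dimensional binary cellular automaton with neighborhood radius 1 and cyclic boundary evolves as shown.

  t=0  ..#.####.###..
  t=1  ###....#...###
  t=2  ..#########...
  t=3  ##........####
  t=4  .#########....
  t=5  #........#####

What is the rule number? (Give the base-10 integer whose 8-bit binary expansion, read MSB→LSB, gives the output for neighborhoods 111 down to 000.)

  nb ###: next=.  (t=0,i=5, bit7=0)
  nb ##.: next=#  (t=0,i=7, bit6=1)
  nb #.#: next=.  (t=0,i=3, bit5=0)
  nb #..: next=#  (t=0,i=12, bit4=1)
  nb .##: next=.  (t=0,i=4, bit3=0)
  nb .#.: next=#  (t=0,i=2, bit2=1)
  nb ..#: next=#  (t=0,i=1, bit1=1)
  nb ...: next=#  (t=0,i=0, bit0=1)
  bits 01010111 = 87

87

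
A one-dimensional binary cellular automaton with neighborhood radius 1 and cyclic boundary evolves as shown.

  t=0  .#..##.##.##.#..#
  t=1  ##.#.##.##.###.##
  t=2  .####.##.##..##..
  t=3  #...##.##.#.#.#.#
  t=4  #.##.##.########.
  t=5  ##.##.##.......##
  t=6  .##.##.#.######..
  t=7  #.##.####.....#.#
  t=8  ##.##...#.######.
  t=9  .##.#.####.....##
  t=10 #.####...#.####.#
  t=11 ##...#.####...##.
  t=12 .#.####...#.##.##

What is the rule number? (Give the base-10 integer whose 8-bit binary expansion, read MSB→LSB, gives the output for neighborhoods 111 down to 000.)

103

  ### -> .   bit 7 = 0  t=1,i=0
  ##. -> #   bit 6 = 1  t=0,i=5
  #.# -> #   bit 5 = 1  t=0,i=0
  #.. -> .   bit 4 = 0  t=0,i=2
  .## -> .   bit 3 = 0  t=0,i=4
  .#. -> #   bit 2 = 1  t=0,i=1
  ..# -> #   bit 1 = 1  t=0,i=3
  ... -> #   bit 0 = 1  t=2,i=16
  bits 01100111 = 103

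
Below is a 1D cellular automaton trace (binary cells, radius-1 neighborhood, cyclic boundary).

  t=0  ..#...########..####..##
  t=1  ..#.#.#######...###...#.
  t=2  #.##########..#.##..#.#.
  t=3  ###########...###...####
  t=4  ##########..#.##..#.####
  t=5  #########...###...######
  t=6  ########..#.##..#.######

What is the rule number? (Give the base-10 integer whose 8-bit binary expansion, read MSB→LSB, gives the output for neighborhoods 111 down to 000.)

173

  [7] ### => #  t=0,i=7
  [6] ##. => .  t=0,i=13
  [5] #.# => #  t=1,i=3
  [4] #.. => .  t=0,i=0
  [3] .## => #  t=0,i=6
  [2] .#. => #  t=0,i=2
  [1] ..# => .  t=0,i=1
  [0] ... => #  t=0,i=4
  bits 10101101 = 173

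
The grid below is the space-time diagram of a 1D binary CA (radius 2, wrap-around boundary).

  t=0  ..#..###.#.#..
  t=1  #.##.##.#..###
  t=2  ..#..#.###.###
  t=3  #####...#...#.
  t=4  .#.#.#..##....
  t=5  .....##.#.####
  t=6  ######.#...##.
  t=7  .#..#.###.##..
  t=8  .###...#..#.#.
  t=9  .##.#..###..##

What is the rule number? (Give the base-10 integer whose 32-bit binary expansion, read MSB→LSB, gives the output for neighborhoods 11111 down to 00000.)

1196803035

  ##### -> .   bit 31 = 0  t=3,i=2
  ####. -> #   bit 30 = 1  t=1,i=13
  ###.# -> .   bit 29 = 0  t=0,i=7
  ###.. -> .   bit 28 = 0  t=2,i=13
  ##.## -> .   bit 27 = 0  t=1,i=1
  ##.#. -> #   bit 26 = 1  t=0,i=8
  ##..# -> #   bit 25 = 1  t=2,i=0
  ##... -> #   bit 24 = 1  t=3,i=5
  #.### -> .   bit 23 = 0  t=2,i=7
  #.##. -> #   bit 22 = 1  t=1,i=2
  #.#.# -> .   bit 21 = 0  t=0,i=9
  #.#.. -> #   bit 20 = 1  t=0,i=11
  #..## -> .   bit 19 = 0  t=0,i=4
  #..#. -> #   bit 18 = 1  t=2,i=1
  #...# -> .   bit 17 = 0  t=3,i=6
  #.... -> #   bit 16 = 1  t=0,i=13
  .#### -> #   bit 15 = 1  t=1,i=12
  .###. -> #   bit 14 = 1  t=0,i=6
  .##.# -> .   bit 13 = 0  t=1,i=3
  .##.. -> .   bit 12 = 0  t=4,i=9
  .#.## -> .   bit 11 = 0  t=2,i=6
  .#.#. -> .   bit 10 = 0  t=0,i=10
  .#..# -> #   bit 9 = 1  t=0,i=3
  .#... -> #   bit 8 = 1  t=0,i=12
  ..### -> #   bit 7 = 1  t=0,i=5
  ..##. -> #   bit 6 = 1  t=4,i=8
  ..#.# -> .   bit 5 = 0  t=2,i=5
  ..#.. -> #   bit 4 = 1  t=0,i=2
  ...## -> #   bit 3 = 1  t=5,i=4
  ...#. -> .   bit 2 = 0  t=0,i=1
  ....# -> #   bit 1 = 1  t=0,i=0
  ..... -> #   bit 0 = 1  t=4,i=12
  bits 01000111010101011100001111011011 = 1196803035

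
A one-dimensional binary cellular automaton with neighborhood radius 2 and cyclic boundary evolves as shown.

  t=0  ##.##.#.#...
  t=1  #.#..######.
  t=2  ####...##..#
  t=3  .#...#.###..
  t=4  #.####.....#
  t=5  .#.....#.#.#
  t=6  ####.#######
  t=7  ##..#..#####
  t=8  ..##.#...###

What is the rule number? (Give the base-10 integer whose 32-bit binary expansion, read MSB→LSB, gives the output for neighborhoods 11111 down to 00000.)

  ##### -> #   bit 31 = 1  t=1,i=7
  ####. -> .   bit 30 = 0  t=1,i=9
  ###.# -> .   bit 29 = 0  t=1,i=10
  ###.. -> .   bit 28 = 0  t=2,i=3
  ##.## -> #   bit 27 = 1  t=0,i=2
  ##.#. -> #   bit 26 = 1  t=0,i=5
  ##..# -> #   bit 25 = 1  t=2,i=9
  ##... -> .   bit 24 = 0  t=2,i=4
  #.### -> .   bit 23 = 0  t=3,i=7
  #.##. -> .   bit 22 = 0  t=0,i=3
  #.#.# -> #   bit 21 = 1  t=0,i=6
  #.#.. -> #   bit 20 = 1  t=0,i=8
  #..## -> .   bit 19 = 0  t=1,i=4
  #..#. -> #   bit 18 = 1  t=7,i=3
  #...# -> #   bit 17 = 1  t=0,i=10
  #.... -> #   bit 16 = 1  t=4,i=7
  .#### -> .   bit 15 = 0  t=1,i=6
  .###. -> .   bit 14 = 0  t=3,i=8
  .##.# -> .   bit 13 = 0  t=0,i=1
  .##.. -> #   bit 12 = 1  t=2,i=8
  .#.## -> .   bit 11 = 0  t=3,i=6
  .#.#. -> #   bit 10 = 1  t=0,i=7
  .#..# -> #   bit 9 = 1  t=1,i=3
  .#... -> #   bit 8 = 1  t=0,i=9
  ..### -> .   bit 7 = 0  t=1,i=5
  ..##. -> #   bit 6 = 1  t=0,i=0
  ..#.# -> #   bit 5 = 1  t=3,i=5
  ..#.. -> .   bit 4 = 0  t=3,i=1
  ...## -> .   bit 3 = 0  t=0,i=11
  ...#. -> #   bit 2 = 1  t=3,i=0
  ....# -> #   bit 1 = 1  t=4,i=9
  ..... -> .   bit 0 = 0  t=4,i=8
  bits 10001110001101110001011101100110 = 2385975142

2385975142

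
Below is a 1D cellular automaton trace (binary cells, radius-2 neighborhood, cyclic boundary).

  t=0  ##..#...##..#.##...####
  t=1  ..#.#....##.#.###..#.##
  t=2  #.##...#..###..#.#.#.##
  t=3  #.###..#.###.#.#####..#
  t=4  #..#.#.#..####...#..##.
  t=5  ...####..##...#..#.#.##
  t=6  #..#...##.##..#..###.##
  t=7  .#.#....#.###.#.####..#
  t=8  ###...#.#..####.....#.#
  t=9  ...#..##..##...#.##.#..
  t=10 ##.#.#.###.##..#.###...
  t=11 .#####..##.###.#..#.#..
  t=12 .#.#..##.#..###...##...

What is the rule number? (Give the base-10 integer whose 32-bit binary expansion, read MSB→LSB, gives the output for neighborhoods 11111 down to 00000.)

2808640691

  ##### -> #   bit 31 = 1  t=0,i=21
  ####. -> .   bit 30 = 0  t=0,i=0
  ###.# -> #   bit 29 = 1  t=2,i=0
  ###.. -> .   bit 28 = 0  t=0,i=1
  ##.## -> .   bit 27 = 0  t=2,i=1
  ##.#. -> #   bit 26 = 1  t=1,i=11
  ##..# -> #   bit 25 = 1  t=0,i=2
  ##... -> #   bit 24 = 1  t=0,i=16
  #.### -> .   bit 23 = 0  t=1,i=14
  #.##. -> #   bit 22 = 1  t=0,i=14
  #.#.# -> #   bit 21 = 1  t=1,i=12
  #.#.. -> .   bit 20 = 0  t=1,i=4
  #..## -> #   bit 19 = 1  t=2,i=9
  #..#. -> .   bit 18 = 0  t=0,i=3
  #...# -> .   bit 17 = 0  t=0,i=6
  #.... -> .   bit 16 = 0  t=1,i=6
  .#### -> .   bit 15 = 0  t=0,i=20
  .###. -> #   bit 14 = 1  t=1,i=15
  .##.# -> #   bit 13 = 1  t=1,i=10
  .##.. -> #   bit 12 = 1  t=0,i=9
  .#.## -> .   bit 11 = 0  t=0,i=13
  .#.#. -> #   bit 10 = 1  t=1,i=3
  .#..# -> .   bit 9 = 0  t=2,i=8
  .#... -> .   bit 8 = 0  t=0,i=5
  ..### -> #   bit 7 = 1  t=0,i=19
  ..##. -> .   bit 6 = 0  t=0,i=8
  ..#.# -> #   bit 5 = 1  t=0,i=12
  ..#.. -> #   bit 4 = 1  t=0,i=4
  ...## -> .   bit 3 = 0  t=0,i=7
  ...#. -> .   bit 2 = 0  t=2,i=6
  ....# -> #   bit 1 = 1  t=1,i=7
  ..... -> #   bit 0 = 1  t=8,i=17
  bits 10100111011010000111010010110011 = 2808640691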